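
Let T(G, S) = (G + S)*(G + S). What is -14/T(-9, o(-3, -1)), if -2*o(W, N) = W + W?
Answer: -7/18 ≈ -0.38889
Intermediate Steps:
o(W, N) = -W (o(W, N) = -(W + W)/2 = -W)
T(G, S) = (G + S)²
-14/T(-9, o(-3, -1)) = -14/(-9 - 1*(-3))² = -14/(-9 + 3)² = -14/(-6)² = -14/36 = (1/36)*(-14) = -7/18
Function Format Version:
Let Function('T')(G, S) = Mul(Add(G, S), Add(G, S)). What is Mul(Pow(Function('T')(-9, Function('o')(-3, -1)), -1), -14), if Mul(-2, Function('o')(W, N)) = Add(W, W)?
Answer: Rational(-7, 18) ≈ -0.38889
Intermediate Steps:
Function('o')(W, N) = Mul(-1, W) (Function('o')(W, N) = Mul(Rational(-1, 2), Add(W, W)) = Mul(Rational(-1, 2), Mul(2, W)) = Mul(-1, W))
Function('T')(G, S) = Pow(Add(G, S), 2)
Mul(Pow(Function('T')(-9, Function('o')(-3, -1)), -1), -14) = Mul(Pow(Pow(Add(-9, Mul(-1, -3)), 2), -1), -14) = Mul(Pow(Pow(Add(-9, 3), 2), -1), -14) = Mul(Pow(Pow(-6, 2), -1), -14) = Mul(Pow(36, -1), -14) = Mul(Rational(1, 36), -14) = Rational(-7, 18)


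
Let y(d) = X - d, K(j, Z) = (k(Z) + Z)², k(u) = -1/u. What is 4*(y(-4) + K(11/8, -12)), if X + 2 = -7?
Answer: 19729/36 ≈ 548.03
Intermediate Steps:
K(j, Z) = (Z - 1/Z)² (K(j, Z) = (-1/Z + Z)² = (Z - 1/Z)²)
X = -9 (X = -2 - 7 = -9)
y(d) = -9 - d
4*(y(-4) + K(11/8, -12)) = 4*((-9 - 1*(-4)) + (-1 + (-12)²)²/(-12)²) = 4*((-9 + 4) + (-1 + 144)²/144) = 4*(-5 + (1/144)*143²) = 4*(-5 + (1/144)*20449) = 4*(-5 + 20449/144) = 4*(19729/144) = 19729/36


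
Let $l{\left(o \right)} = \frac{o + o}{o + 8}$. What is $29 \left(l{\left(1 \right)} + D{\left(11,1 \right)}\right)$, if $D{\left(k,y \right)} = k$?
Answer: $\frac{2929}{9} \approx 325.44$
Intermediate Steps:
$l{\left(o \right)} = \frac{2 o}{8 + o}$
$29 \left(l{\left(1 \right)} + D{\left(11,1 \right)}\right) = 29 \left(2 \cdot 1 \frac{1}{8 + 1} + 11\right) = 29 \left(2 \cdot 1 \cdot \frac{1}{9} + 11\right) = 29 \left(\frac{2}{9} + 11\right) = 29 \cdot \frac{101}{9} = \frac{2929}{9}$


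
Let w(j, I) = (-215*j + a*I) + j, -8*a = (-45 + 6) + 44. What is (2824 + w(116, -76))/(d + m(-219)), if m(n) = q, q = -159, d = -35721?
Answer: 2927/4784 ≈ 0.61183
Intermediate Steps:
a = -5/8 (a = -((-45 + 6) + 44)/8 = -(-39 + 44)/8 = -⅛*5 = -5/8 ≈ -0.62500)
w(j, I) = -214*j - 5*I/8 (w(j, I) = (-215*j - 5*I/8) + j = -214*j - 5*I/8)
m(n) = -159
(2824 + w(116, -76))/(d + m(-219)) = (2824 + (-214*116 - 5/8*(-76)))/(-35721 - 159) = (2824 + (-24824 + 95/2))/(-35880) = (2824 - 49553/2)*(-1/35880) = -43905/2*(-1/35880) = 2927/4784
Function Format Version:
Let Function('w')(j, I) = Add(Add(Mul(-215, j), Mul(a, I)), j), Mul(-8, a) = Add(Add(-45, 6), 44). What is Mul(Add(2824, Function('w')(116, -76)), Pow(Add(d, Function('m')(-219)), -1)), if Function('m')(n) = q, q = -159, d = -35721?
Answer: Rational(2927, 4784) ≈ 0.61183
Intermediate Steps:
a = Rational(-5, 8) (a = Mul(Rational(-1, 8), Add(Add(-45, 6), 44)) = Mul(Rational(-1, 8), Add(-39, 44)) = Mul(Rational(-1, 8), 5) = Rational(-5, 8) ≈ -0.62500)
Function('w')(j, I) = Add(Mul(-214, j), Mul(Rational(-5, 8), I)) (Function('w')(j, I) = Add(Add(Mul(-215, j), Mul(Rational(-5, 8), I)), j) = Add(Mul(-214, j), Mul(Rational(-5, 8), I)))
Function('m')(n) = -159
Mul(Add(2824, Function('w')(116, -76)), Pow(Add(d, Function('m')(-219)), -1)) = Mul(Add(2824, Add(Mul(-214, 116), Mul(Rational(-5, 8), -76))), Pow(Add(-35721, -159), -1)) = Mul(Add(2824, Add(-24824, Rational(95, 2))), Pow(-35880, -1)) = Mul(Add(2824, Rational(-49553, 2)), Rational(-1, 35880)) = Mul(Rational(-43905, 2), Rational(-1, 35880)) = Rational(2927, 4784)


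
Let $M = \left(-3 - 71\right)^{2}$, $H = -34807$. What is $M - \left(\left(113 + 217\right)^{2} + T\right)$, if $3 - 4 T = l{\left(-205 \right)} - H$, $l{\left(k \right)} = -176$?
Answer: $-94767$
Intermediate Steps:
$M = 5476$ ($M = \left(-74\right)^{2} = 5476$)
$T = -8657$ ($T = \frac{3}{4} - \frac{-176 - -34807}{4} = \frac{3}{4} - \frac{-176 + 34807}{4} = \frac{3}{4} - \frac{34631}{4} = -8657$)
$M - \left(\left(113 + 217\right)^{2} + T\right) = 5476 - \left(\left(113 + 217\right)^{2} - 8657\right) = 5476 - \left(330^{2} - 8657\right) = 5476 - \left(108900 - 8657\right) = 5476 - 100243 = -94767$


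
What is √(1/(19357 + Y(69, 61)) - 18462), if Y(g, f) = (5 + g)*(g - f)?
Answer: I*√7347185519713/19949 ≈ 135.88*I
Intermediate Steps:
√(1/(19357 + Y(69, 61)) - 18462) = √(1/(19357 + (69² - 5*61 + 5*69 - 1*61*69)) - 18462) = √(1/(19357 + (4761 - 305 + 345 - 4209)) - 18462) = √(1/(19357 + 592) - 18462) = √(1/19949 - 18462) = √(-368298437/19949) = I*√7347185519713/19949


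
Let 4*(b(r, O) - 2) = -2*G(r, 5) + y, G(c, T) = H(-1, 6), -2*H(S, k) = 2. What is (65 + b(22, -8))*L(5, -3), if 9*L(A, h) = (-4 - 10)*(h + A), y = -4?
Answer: -1862/9 ≈ -206.89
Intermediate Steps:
H(S, k) = -1 (H(S, k) = -½*2 = -1)
G(c, T) = -1
L(A, h) = -14*A/9 - 14*h/9 (L(A, h) = ((-4 - 10)*(h + A))/9 = (-14*(A + h))/9 = (-14*A - 14*h)/9 = -14*A/9 - 14*h/9)
b(r, O) = 3/2 (b(r, O) = 2 + (-2*(-1) - 4)/4 = 2 + (2 - 4)/4 = 2 + (¼)*(-2) = 2 - ½ = 3/2)
(65 + b(22, -8))*L(5, -3) = (65 + 3/2)*(-14/9*5 - 14/9*(-3)) = 133*(-70/9 + 14/3)/2 = (133/2)*(-28/9) = -1862/9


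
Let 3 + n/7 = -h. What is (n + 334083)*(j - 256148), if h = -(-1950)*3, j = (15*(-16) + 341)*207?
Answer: -68951959992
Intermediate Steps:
j = 20907 (j = (-240 + 341)*207 = 101*207 = 20907)
h = 5850 (h = -650*(-9) = 5850)
n = -40971 (n = -21 + 7*(-1*5850) = -21 + 7*(-5850) = -21 - 40950 = -40971)
(n + 334083)*(j - 256148) = (-40971 + 334083)*(20907 - 256148) = 293112*(-235241) = -68951959992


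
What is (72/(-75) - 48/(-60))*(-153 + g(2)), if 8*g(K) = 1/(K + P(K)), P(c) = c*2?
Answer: 7343/300 ≈ 24.477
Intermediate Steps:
P(c) = 2*c
g(K) = 1/(24*K) (g(K) = 1/(8*(K + 2*K)) = 1/(8*((3*K))) = (1/(3*K))/8 = 1/(24*K))
(72/(-75) - 48/(-60))*(-153 + g(2)) = (72/(-75) - 48/(-60))*(-153 + (1/24)/2) = (72*(-1/75) - 48*(-1/60))*(-153 + (1/24)*(½)) = (-24/25 + ⅘)*(-153 + 1/48) = -4/25*(-7343/48) = 7343/300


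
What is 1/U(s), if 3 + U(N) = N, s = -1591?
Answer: -1/1594 ≈ -0.00062735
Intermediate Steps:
U(N) = -3 + N
1/U(s) = 1/(-3 - 1591) = 1/(-1594) = -1/1594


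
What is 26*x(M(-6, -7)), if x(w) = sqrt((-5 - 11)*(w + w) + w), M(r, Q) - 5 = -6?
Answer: 26*sqrt(31) ≈ 144.76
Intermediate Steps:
M(r, Q) = -1 (M(r, Q) = 5 - 6 = -1)
x(w) = sqrt(31)*sqrt(-w) (x(w) = sqrt(-32*w + w) = sqrt(-31*w) = sqrt(31)*sqrt(-w))
26*x(M(-6, -7)) = 26*(sqrt(31)*sqrt(-1*(-1))) = 26*(sqrt(31)*sqrt(1)) = 26*(sqrt(31)*1) = 26*sqrt(31)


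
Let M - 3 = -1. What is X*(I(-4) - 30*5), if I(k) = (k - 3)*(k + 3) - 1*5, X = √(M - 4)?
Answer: -148*I*√2 ≈ -209.3*I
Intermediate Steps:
M = 2 (M = 3 - 1 = 2)
X = I*√2 (X = √(2 - 4) = √(-2) = I*√2 ≈ 1.4142*I)
I(k) = -5 + (-3 + k)*(3 + k) (I(k) = (-3 + k)*(3 + k) - 5 = -5 + (-3 + k)*(3 + k))
X*(I(-4) - 30*5) = (I*√2)*((-14 + (-4)²) - 30*5) = (I*√2)*((-14 + 16) - 150) = (I*√2)*(2 - 150) = (I*√2)*(-148) = -148*I*√2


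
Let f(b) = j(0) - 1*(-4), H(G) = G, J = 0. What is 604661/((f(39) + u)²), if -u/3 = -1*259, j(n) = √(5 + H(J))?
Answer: 604661/(781 + √5)² ≈ 0.98566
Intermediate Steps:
j(n) = √5 (j(n) = √(5 + 0) = √5)
f(b) = 4 + √5 (f(b) = √5 - 1*(-4) = √5 + 4 = 4 + √5)
u = 777 (u = -(-3)*259 = -3*(-259) = 777)
604661/((f(39) + u)²) = 604661/(((4 + √5) + 777)²) = 604661/((781 + √5)²) = 604661/(781 + √5)²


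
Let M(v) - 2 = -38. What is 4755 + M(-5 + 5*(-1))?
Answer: 4719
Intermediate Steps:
M(v) = -36 (M(v) = 2 - 38 = -36)
4755 + M(-5 + 5*(-1)) = 4755 - 36 = 4719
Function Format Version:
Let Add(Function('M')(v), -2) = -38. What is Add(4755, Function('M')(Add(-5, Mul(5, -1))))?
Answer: 4719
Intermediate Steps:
Function('M')(v) = -36 (Function('M')(v) = Add(2, -38) = -36)
Add(4755, Function('M')(Add(-5, Mul(5, -1)))) = Add(4755, -36) = 4719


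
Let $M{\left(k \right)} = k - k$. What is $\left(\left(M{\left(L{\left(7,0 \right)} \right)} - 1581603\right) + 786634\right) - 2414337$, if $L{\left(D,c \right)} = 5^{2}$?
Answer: $-3209306$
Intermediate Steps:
$L{\left(D,c \right)} = 25$
$M{\left(k \right)} = 0$
$\left(\left(M{\left(L{\left(7,0 \right)} \right)} - 1581603\right) + 786634\right) - 2414337 = \left(\left(0 - 1581603\right) + 786634\right) - 2414337 = \left(-1581603 + 786634\right) - 2414337 = -794969 - 2414337 = -3209306$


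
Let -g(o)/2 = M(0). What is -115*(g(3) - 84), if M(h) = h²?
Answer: 9660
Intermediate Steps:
g(o) = 0 (g(o) = -2*0² = -2*0 = 0)
-115*(g(3) - 84) = -115*(0 - 84) = -115*(-84) = 9660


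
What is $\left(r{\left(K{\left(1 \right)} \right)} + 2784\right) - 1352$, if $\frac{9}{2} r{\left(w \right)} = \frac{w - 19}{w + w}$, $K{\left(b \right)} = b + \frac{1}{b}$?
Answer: $\frac{25759}{18} \approx 1431.1$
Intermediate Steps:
$r{\left(w \right)} = \frac{-19 + w}{9 w}$ ($r{\left(w \right)} = \frac{2 \frac{w - 19}{w + w}}{9} = \frac{2 \frac{-19 + w}{2 w}}{9} = \frac{-19 + w}{9 w}$)
$\left(r{\left(K{\left(1 \right)} \right)} + 2784\right) - 1352 = \left(\frac{-19 + \left(1 + 1^{-1}\right)}{9 \left(1 + 1^{-1}\right)} + 2784\right) - 1352 = \left(\frac{-19 + \left(1 + 1\right)}{9 \left(1 + 1\right)} + 2784\right) - 1352 = \left(\frac{-19 + 2}{9 \cdot 2} + 2784\right) - 1352 = \left(\frac{1}{9} \cdot \frac{1}{2} \left(-17\right) + 2784\right) - 1352 = \left(- \frac{17}{18} + 2784\right) - 1352 = \frac{50095}{18} - 1352 = \frac{25759}{18}$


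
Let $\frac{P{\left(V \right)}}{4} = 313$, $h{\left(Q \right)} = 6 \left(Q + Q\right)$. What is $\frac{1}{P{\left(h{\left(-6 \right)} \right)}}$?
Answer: $\frac{1}{1252} \approx 0.00079872$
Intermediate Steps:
$h{\left(Q \right)} = 12 Q$ ($h{\left(Q \right)} = 6 \cdot 2 Q = 12 Q$)
$P{\left(V \right)} = 1252$ ($P{\left(V \right)} = 4 \cdot 313 = 1252$)
$\frac{1}{P{\left(h{\left(-6 \right)} \right)}} = \frac{1}{1252}$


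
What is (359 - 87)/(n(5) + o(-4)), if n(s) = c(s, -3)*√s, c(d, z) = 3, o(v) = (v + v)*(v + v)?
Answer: 17408/4051 - 816*√5/4051 ≈ 3.8468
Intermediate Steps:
o(v) = 4*v² (o(v) = (2*v)*(2*v) = 4*v²)
n(s) = 3*√s
(359 - 87)/(n(5) + o(-4)) = (359 - 87)/(3*√5 + 4*(-4)²) = 272/(3*√5 + 4*16) = 272/(3*√5 + 64) = 272/(64 + 3*√5)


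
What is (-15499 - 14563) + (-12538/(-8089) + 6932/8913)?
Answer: -2167219915792/72097257 ≈ -30060.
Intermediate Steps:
(-15499 - 14563) + (-12538/(-8089) + 6932/8913) = -30062 + (-12538*(-1/8089) + 6932*(1/8913)) = -30062 + (12538/8089 + 6932/8913) = -30062 + 167824142/72097257 = -2167219915792/72097257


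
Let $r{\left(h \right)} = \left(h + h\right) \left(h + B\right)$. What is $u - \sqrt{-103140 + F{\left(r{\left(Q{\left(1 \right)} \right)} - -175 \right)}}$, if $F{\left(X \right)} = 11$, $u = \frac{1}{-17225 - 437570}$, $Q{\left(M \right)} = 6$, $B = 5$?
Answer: $- \frac{1}{454795} - i \sqrt{103129} \approx -2.1988 \cdot 10^{-6} - 321.14 i$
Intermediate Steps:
$r{\left(h \right)} = 2 h \left(5 + h\right)$ ($r{\left(h \right)} = \left(h + h\right) \left(h + 5\right) = 2 h \left(5 + h\right)$)
$u = - \frac{1}{454795}$ ($u = \frac{1}{-454795} = - \frac{1}{454795} \approx -2.1988 \cdot 10^{-6}$)
$u - \sqrt{-103140 + F{\left(r{\left(Q{\left(1 \right)} \right)} - -175 \right)}} = - \frac{1}{454795} - \sqrt{-103140 + 11} = - \frac{1}{454795} - \sqrt{-103129} = - \frac{1}{454795} - i \sqrt{103129}$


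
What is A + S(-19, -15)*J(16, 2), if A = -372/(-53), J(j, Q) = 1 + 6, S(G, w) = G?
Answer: -6677/53 ≈ -125.98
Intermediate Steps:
J(j, Q) = 7
A = 372/53 (A = -372*(-1/53) = 372/53 ≈ 7.0189)
A + S(-19, -15)*J(16, 2) = 372/53 - 19*7 = 372/53 - 133 = -6677/53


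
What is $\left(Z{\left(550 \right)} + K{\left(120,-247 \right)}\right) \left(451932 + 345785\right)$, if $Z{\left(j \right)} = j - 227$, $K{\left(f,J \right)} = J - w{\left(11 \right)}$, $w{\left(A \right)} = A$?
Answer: $51851605$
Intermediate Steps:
$K{\left(f,J \right)} = -11 + J$ ($K{\left(f,J \right)} = J - 11 = -11 + J$)
$Z{\left(j \right)} = -227 + j$ ($Z{\left(j \right)} = j - 227 = -227 + j$)
$\left(Z{\left(550 \right)} + K{\left(120,-247 \right)}\right) \left(451932 + 345785\right) = \left(\left(-227 + 550\right) - 258\right) \left(451932 + 345785\right) = \left(323 - 258\right) 797717 = 65 \cdot 797717 = 51851605$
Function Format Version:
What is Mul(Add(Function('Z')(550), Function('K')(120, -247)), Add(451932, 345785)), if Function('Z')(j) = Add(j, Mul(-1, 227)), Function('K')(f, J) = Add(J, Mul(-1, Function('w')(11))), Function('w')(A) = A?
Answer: 51851605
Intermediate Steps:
Function('K')(f, J) = Add(-11, J) (Function('K')(f, J) = Add(J, Mul(-1, 11)) = Add(J, -11) = Add(-11, J))
Function('Z')(j) = Add(-227, j) (Function('Z')(j) = Add(j, -227) = Add(-227, j))
Mul(Add(Function('Z')(550), Function('K')(120, -247)), Add(451932, 345785)) = Mul(Add(Add(-227, 550), Add(-11, -247)), Add(451932, 345785)) = Mul(Add(323, -258), 797717) = Mul(65, 797717) = 51851605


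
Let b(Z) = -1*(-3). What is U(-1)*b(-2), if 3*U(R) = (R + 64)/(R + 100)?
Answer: 7/11 ≈ 0.63636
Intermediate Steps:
b(Z) = 3
U(R) = (64 + R)/(3*(100 + R)) (U(R) = ((R + 64)/(R + 100))/3 = ((64 + R)/(100 + R))/3 = (64 + R)/(3*(100 + R)))
U(-1)*b(-2) = ((64 - 1)/(3*(100 - 1)))*3 = ((1/3)*63/99)*3 = ((1/3)*(1/99)*63)*3 = (7/33)*3 = 7/11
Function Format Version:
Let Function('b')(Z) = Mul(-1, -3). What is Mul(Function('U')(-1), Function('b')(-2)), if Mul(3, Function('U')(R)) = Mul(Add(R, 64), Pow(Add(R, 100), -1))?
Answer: Rational(7, 11) ≈ 0.63636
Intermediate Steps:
Function('b')(Z) = 3
Function('U')(R) = Mul(Rational(1, 3), Pow(Add(100, R), -1), Add(64, R)) (Function('U')(R) = Mul(Rational(1, 3), Mul(Add(R, 64), Pow(Add(R, 100), -1))) = Mul(Rational(1, 3), Mul(Add(64, R), Pow(Add(100, R), -1))) = Mul(Rational(1, 3), Mul(Pow(Add(100, R), -1), Add(64, R))) = Mul(Rational(1, 3), Pow(Add(100, R), -1), Add(64, R)))
Mul(Function('U')(-1), Function('b')(-2)) = Mul(Mul(Rational(1, 3), Pow(Add(100, -1), -1), Add(64, -1)), 3) = Mul(Mul(Rational(1, 3), Pow(99, -1), 63), 3) = Mul(Mul(Rational(1, 3), Rational(1, 99), 63), 3) = Mul(Rational(7, 33), 3) = Rational(7, 11)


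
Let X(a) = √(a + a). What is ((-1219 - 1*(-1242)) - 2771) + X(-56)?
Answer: -2748 + 4*I*√7 ≈ -2748.0 + 10.583*I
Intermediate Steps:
X(a) = √2*√a (X(a) = √(2*a) = √2*√a)
((-1219 - 1*(-1242)) - 2771) + X(-56) = ((-1219 - 1*(-1242)) - 2771) + √2*√(-56) = ((-1219 + 1242) - 2771) + √2*(2*I*√14) = (23 - 2771) + 4*I*√7 = -2748 + 4*I*√7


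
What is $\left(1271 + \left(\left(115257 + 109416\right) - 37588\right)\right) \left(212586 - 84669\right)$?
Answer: $24093934452$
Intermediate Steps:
$\left(1271 + \left(\left(115257 + 109416\right) - 37588\right)\right) \left(212586 - 84669\right) = \left(1271 + \left(224673 - 37588\right)\right) 127917 = \left(1271 + 187085\right) 127917 = 188356 \cdot 127917 = 24093934452$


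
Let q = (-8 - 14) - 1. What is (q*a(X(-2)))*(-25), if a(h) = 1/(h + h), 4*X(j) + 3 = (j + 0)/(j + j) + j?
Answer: -2300/9 ≈ -255.56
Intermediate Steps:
q = -23 (q = -22 - 1 = -23)
X(j) = -5/8 + j/4 (X(j) = -¾ + ((j + 0)/(j + j) + j)/4 = -¾ + (j/((2*j)) + j)/4 = -¾ + (j*(1/(2*j)) + j)/4 = -¾ + (½ + j)/4 = -¾ + (⅛ + j/4) = -5/8 + j/4)
a(h) = 1/(2*h)
(q*a(X(-2)))*(-25) = -23/(2*(-5/8 + (¼)*(-2)))*(-25) = -23/(2*(-5/8 - ½))*(-25) = -23/(2*(-9/8))*(-25) = -23*(-8)/(2*9)*(-25) = -23*(-4/9)*(-25) = (92/9)*(-25) = -2300/9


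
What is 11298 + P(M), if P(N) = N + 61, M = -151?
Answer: 11208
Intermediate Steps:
P(N) = 61 + N
11298 + P(M) = 11298 + (61 - 151) = 11298 - 90 = 11208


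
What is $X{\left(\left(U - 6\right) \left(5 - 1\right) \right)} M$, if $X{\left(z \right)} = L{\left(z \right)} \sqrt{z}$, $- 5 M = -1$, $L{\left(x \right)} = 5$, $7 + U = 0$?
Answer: $2 i \sqrt{13} \approx 7.2111 i$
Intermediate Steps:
$U = -7$ ($U = -7 + 0 = -7$)
$M = \frac{1}{5}$ ($M = \left(- \frac{1}{5}\right) \left(-1\right) = \frac{1}{5} \approx 0.2$)
$X{\left(z \right)} = 5 \sqrt{z}$
$X{\left(\left(U - 6\right) \left(5 - 1\right) \right)} M = 5 \sqrt{\left(-7 - 6\right) \left(5 - 1\right)} \frac{1}{5} = 5 \sqrt{\left(-13\right) 4} \cdot \frac{1}{5} = 5 \sqrt{-52} \cdot \frac{1}{5} = 5 \cdot 2 i \sqrt{13} \cdot \frac{1}{5} = 10 i \sqrt{13} \cdot \frac{1}{5} = 2 i \sqrt{13}$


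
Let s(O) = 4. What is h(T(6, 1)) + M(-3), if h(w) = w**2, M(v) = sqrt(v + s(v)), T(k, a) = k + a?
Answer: 50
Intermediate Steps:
T(k, a) = a + k
M(v) = sqrt(4 + v) (M(v) = sqrt(v + 4) = sqrt(4 + v))
h(T(6, 1)) + M(-3) = (1 + 6)**2 + sqrt(4 - 3) = 7**2 + sqrt(1) = 49 + 1 = 50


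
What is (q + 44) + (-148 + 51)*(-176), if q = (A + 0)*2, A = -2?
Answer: 17112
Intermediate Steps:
q = -4 (q = (-2 + 0)*2 = -2*2 = -4)
(q + 44) + (-148 + 51)*(-176) = (-4 + 44) + (-148 + 51)*(-176) = 40 - 97*(-176) = 40 + 17072 = 17112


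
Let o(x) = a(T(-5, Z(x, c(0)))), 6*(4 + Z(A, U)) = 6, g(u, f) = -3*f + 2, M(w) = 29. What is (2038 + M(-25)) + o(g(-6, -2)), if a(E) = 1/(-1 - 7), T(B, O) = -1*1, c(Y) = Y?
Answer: 16535/8 ≈ 2066.9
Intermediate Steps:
g(u, f) = 2 - 3*f
Z(A, U) = -3 (Z(A, U) = -4 + (⅙)*6 = -4 + 1 = -3)
T(B, O) = -1
a(E) = -⅛ (a(E) = 1/(-8) = -⅛)
o(x) = -⅛
(2038 + M(-25)) + o(g(-6, -2)) = (2038 + 29) - ⅛ = 2067 - ⅛ = 16535/8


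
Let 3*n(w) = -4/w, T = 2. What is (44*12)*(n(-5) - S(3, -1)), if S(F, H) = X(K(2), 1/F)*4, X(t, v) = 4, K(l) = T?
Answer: -41536/5 ≈ -8307.2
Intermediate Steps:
K(l) = 2
S(F, H) = 16 (S(F, H) = 4*4 = 16)
n(w) = -4/(3*w) (n(w) = (-4/w)/3 = -4/(3*w))
(44*12)*(n(-5) - S(3, -1)) = (44*12)*(-4/3/(-5) - 1*16) = 528*(-4/3*(-1/5) - 16) = 528*(4/15 - 16) = 528*(-236/15) = -41536/5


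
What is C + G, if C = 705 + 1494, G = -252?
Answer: 1947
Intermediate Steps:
C = 2199
C + G = 2199 - 252 = 1947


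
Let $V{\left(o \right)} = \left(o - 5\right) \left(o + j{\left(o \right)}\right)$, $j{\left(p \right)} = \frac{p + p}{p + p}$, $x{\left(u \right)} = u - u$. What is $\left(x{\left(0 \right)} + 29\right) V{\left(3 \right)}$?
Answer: $-232$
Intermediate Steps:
$x{\left(u \right)} = 0$
$j{\left(p \right)} = 1$ ($j{\left(p \right)} = \frac{2 p}{2 p} = 2 p \frac{1}{2 p} = 1$)
$V{\left(o \right)} = \left(1 + o\right) \left(-5 + o\right)$ ($V{\left(o \right)} = \left(o - 5\right) \left(o + 1\right) = \left(-5 + o\right) \left(1 + o\right) = \left(1 + o\right) \left(-5 + o\right)$)
$\left(x{\left(0 \right)} + 29\right) V{\left(3 \right)} = \left(0 + 29\right) \left(-5 + 3^{2} - 12\right) = 29 \left(-5 + 9 - 12\right) = 29 \left(-8\right) = -232$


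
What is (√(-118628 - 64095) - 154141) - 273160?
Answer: -427301 + I*√182723 ≈ -4.273e+5 + 427.46*I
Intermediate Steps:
(√(-118628 - 64095) - 154141) - 273160 = (√(-182723) - 154141) - 273160 = (I*√182723 - 154141) - 273160 = (-154141 + I*√182723) - 273160 = -427301 + I*√182723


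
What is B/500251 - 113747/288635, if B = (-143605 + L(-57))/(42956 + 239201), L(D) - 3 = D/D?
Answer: -16055353310356664/40740634384309445 ≈ -0.39409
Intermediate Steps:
L(D) = 4 (L(D) = 3 + D/D = 3 + 1 = 4)
B = -143601/282157 (B = (-143605 + 4)/(42956 + 239201) = -143601/282157 ≈ -0.50894)
B/500251 - 113747/288635 = -143601/282157/500251 - 113747/288635 = -143601/282157*1/500251 - 113747*1/288635 = -143601/141149321407 - 113747/288635 = -16055353310356664/40740634384309445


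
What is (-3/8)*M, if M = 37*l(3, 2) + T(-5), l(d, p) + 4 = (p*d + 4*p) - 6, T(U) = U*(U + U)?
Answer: -297/4 ≈ -74.250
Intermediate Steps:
T(U) = 2*U**2 (T(U) = U*(2*U) = 2*U**2)
l(d, p) = -10 + 4*p + d*p (l(d, p) = -4 + ((p*d + 4*p) - 6) = -4 + ((d*p + 4*p) - 6) = -4 + ((4*p + d*p) - 6) = -4 + (-6 + 4*p + d*p) = -10 + 4*p + d*p)
M = 198 (M = 37*(-10 + 4*2 + 3*2) + 2*(-5)**2 = 37*(-10 + 8 + 6) + 2*25 = 37*4 + 50 = 148 + 50 = 198)
(-3/8)*M = -3/8*198 = -297/4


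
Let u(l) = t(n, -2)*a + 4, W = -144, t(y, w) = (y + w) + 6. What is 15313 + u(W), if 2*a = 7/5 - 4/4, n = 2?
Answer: 76591/5 ≈ 15318.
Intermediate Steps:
t(y, w) = 6 + w + y (t(y, w) = (w + y) + 6 = 6 + w + y)
a = ⅕ (a = (7/5 - 4/4)/2 = (7*(⅕) - 4*¼)/2 = (7/5 - 1)/2 = (½)*(⅖) = ⅕ ≈ 0.20000)
u(l) = 26/5 (u(l) = (6 - 2 + 2)*(⅕) + 4 = 6*(⅕) + 4 = 6/5 + 4 = 26/5)
15313 + u(W) = 15313 + 26/5 = 76591/5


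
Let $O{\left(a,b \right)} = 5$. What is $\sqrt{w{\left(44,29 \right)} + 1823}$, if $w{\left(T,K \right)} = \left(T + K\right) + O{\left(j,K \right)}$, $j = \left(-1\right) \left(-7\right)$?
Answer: $\sqrt{1901} \approx 43.6$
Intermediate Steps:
$j = 7$
$w{\left(T,K \right)} = 5 + K + T$ ($w{\left(T,K \right)} = \left(T + K\right) + 5 = \left(K + T\right) + 5 = 5 + K + T$)
$\sqrt{w{\left(44,29 \right)} + 1823} = \sqrt{\left(5 + 29 + 44\right) + 1823} = \sqrt{78 + 1823} = \sqrt{1901}$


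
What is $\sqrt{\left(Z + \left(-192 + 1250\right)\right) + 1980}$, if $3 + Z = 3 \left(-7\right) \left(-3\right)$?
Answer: $\sqrt{3098} \approx 55.66$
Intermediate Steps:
$Z = 60$ ($Z = -3 + 3 \left(-7\right) \left(-3\right) = -3 - -63 = -3 + 63 = 60$)
$\sqrt{\left(Z + \left(-192 + 1250\right)\right) + 1980} = \sqrt{\left(60 + \left(-192 + 1250\right)\right) + 1980} = \sqrt{\left(60 + 1058\right) + 1980} = \sqrt{1118 + 1980} = \sqrt{3098}$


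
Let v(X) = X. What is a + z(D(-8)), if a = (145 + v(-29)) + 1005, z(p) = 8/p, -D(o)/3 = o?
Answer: 3364/3 ≈ 1121.3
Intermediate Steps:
D(o) = -3*o
a = 1121 (a = (145 - 29) + 1005 = 116 + 1005 = 1121)
a + z(D(-8)) = 1121 + 8/((-3*(-8))) = 1121 + 8/24 = 1121 + 8*(1/24) = 1121 + ⅓ = 3364/3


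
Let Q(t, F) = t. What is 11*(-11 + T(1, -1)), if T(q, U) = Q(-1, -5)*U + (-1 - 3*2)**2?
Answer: 429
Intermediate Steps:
T(q, U) = 49 - U (T(q, U) = -U + (-1 - 3*2)**2 = -U + (-1 - 6)**2 = -U + (-7)**2 = -U + 49 = 49 - U)
11*(-11 + T(1, -1)) = 11*(-11 + (49 - 1*(-1))) = 11*(-11 + (49 + 1)) = 11*(-11 + 50) = 11*39 = 429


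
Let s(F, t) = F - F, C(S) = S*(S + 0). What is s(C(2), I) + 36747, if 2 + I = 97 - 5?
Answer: 36747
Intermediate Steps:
C(S) = S² (C(S) = S*S = S²)
I = 90 (I = -2 + (97 - 5) = -2 + 92 = 90)
s(F, t) = 0
s(C(2), I) + 36747 = 0 + 36747 = 36747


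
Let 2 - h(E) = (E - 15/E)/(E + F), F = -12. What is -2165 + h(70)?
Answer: -1757333/812 ≈ -2164.2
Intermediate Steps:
h(E) = 2 - (E - 15/E)/(-12 + E) (h(E) = 2 - (E - 15/E)/(E - 12) = 2 - (E - 15/E)/(-12 + E))
-2165 + h(70) = -2165 + (15 + 70**2 - 24*70)/(70*(-12 + 70)) = -2165 + (1/70)*(15 + 4900 - 1680)/58 = -2165 + (1/70)*(1/58)*3235 = -2165 + 647/812 = -1757333/812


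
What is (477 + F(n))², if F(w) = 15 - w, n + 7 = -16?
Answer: 265225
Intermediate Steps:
n = -23 (n = -7 - 16 = -23)
(477 + F(n))² = (477 + (15 - 1*(-23)))² = (477 + (15 + 23))² = (477 + 38)² = 515² = 265225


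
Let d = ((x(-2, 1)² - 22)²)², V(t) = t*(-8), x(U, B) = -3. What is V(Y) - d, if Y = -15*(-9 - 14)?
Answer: -31321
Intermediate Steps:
Y = 345 (Y = -15*(-23) = 345)
V(t) = -8*t
d = 28561 (d = (((-3)² - 22)²)² = ((9 - 22)²)² = ((-13)²)² = 169² = 28561)
V(Y) - d = -8*345 - 1*28561 = -2760 - 28561 = -31321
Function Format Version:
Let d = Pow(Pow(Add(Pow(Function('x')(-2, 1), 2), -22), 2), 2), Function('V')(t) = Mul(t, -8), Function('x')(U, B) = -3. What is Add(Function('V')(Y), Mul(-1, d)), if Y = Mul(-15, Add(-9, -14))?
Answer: -31321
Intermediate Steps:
Y = 345 (Y = Mul(-15, -23) = 345)
Function('V')(t) = Mul(-8, t)
d = 28561 (d = Pow(Pow(Add(Pow(-3, 2), -22), 2), 2) = Pow(Pow(Add(9, -22), 2), 2) = Pow(Pow(-13, 2), 2) = Pow(169, 2) = 28561)
Add(Function('V')(Y), Mul(-1, d)) = Add(Mul(-8, 345), Mul(-1, 28561)) = Add(-2760, -28561) = -31321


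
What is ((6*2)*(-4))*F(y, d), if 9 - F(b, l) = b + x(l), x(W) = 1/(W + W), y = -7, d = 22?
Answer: -8436/11 ≈ -766.91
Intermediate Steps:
x(W) = 1/(2*W)
F(b, l) = 9 - b - 1/(2*l) (F(b, l) = 9 - (b + 1/(2*l)) = 9 + (-b - 1/(2*l)) = 9 - b - 1/(2*l))
((6*2)*(-4))*F(y, d) = ((6*2)*(-4))*(9 - 1*(-7) - ½/22) = (12*(-4))*(9 + 7 - ½*1/22) = -48*(9 + 7 - 1/44) = -48*703/44 = -8436/11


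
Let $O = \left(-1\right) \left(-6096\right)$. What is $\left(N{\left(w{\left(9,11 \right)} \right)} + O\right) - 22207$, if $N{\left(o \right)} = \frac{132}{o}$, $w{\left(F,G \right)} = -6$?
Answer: $-16133$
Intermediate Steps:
$O = 6096$
$\left(N{\left(w{\left(9,11 \right)} \right)} + O\right) - 22207 = \left(\frac{132}{-6} + 6096\right) - 22207 = \left(132 \left(- \frac{1}{6}\right) + 6096\right) - 22207 = \left(-22 + 6096\right) - 22207 = 6074 - 22207 = -16133$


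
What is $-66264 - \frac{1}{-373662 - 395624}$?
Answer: $- \frac{50975967503}{769286} \approx -66264.0$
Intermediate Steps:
$-66264 - \frac{1}{-373662 - 395624} = -66264 - \frac{1}{-769286} = -66264 - - \frac{1}{769286} = -66264 + \frac{1}{769286} = - \frac{50975967503}{769286}$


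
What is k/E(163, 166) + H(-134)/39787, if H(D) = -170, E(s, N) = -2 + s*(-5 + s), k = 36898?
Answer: 731841443/512297412 ≈ 1.4285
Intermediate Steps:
k/E(163, 166) + H(-134)/39787 = 36898/(-2 + 163² - 5*163) - 170/39787 = 36898/(-2 + 26569 - 815) - 170*1/39787 = 36898/25752 - 170/39787 = 36898*(1/25752) - 170/39787 = 18449/12876 - 170/39787 = 731841443/512297412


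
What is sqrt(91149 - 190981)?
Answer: 2*I*sqrt(24958) ≈ 315.96*I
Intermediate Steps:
sqrt(91149 - 190981) = sqrt(-99832) = 2*I*sqrt(24958)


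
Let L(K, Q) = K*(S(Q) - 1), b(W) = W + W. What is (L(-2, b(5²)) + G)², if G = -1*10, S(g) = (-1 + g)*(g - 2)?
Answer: 22202944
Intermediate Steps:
S(g) = (-1 + g)*(-2 + g)
b(W) = 2*W
L(K, Q) = K*(1 + Q² - 3*Q) (L(K, Q) = K*((2 + Q² - 3*Q) - 1) = K*(1 + Q² - 3*Q))
G = -10
(L(-2, b(5²)) + G)² = (-2*(1 + (2*5²)² - 6*5²) - 10)² = (-2*(1 + (2*25)² - 6*25) - 10)² = (-2*(1 + 50² - 3*50) - 10)² = (-2*(1 + 2500 - 150) - 10)² = (-2*2351 - 10)² = (-4702 - 10)² = (-4712)² = 22202944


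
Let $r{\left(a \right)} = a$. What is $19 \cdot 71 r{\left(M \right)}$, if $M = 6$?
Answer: $8094$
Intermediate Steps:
$19 \cdot 71 r{\left(M \right)} = 19 \cdot 71 \cdot 6 = 1349 \cdot 6 = 8094$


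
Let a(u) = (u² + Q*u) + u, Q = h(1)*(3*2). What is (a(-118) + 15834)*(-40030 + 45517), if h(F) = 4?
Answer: 147095496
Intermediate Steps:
Q = 24 (Q = 4*(3*2) = 4*6 = 24)
a(u) = u² + 25*u (a(u) = (u² + 24*u) + u = u² + 25*u)
(a(-118) + 15834)*(-40030 + 45517) = (-118*(25 - 118) + 15834)*(-40030 + 45517) = (-118*(-93) + 15834)*5487 = (10974 + 15834)*5487 = 26808*5487 = 147095496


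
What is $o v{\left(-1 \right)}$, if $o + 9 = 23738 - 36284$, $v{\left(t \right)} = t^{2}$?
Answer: $-12555$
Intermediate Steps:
$o = -12555$ ($o = -9 + \left(23738 - 36284\right) = -9 - 12546 = -12555$)
$o v{\left(-1 \right)} = - 12555 \left(-1\right)^{2} = \left(-12555\right) 1 = -12555$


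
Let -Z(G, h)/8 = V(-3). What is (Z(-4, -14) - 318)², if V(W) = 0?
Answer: 101124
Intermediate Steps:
Z(G, h) = 0 (Z(G, h) = -8*0 = 0)
(Z(-4, -14) - 318)² = (0 - 318)² = (-318)² = 101124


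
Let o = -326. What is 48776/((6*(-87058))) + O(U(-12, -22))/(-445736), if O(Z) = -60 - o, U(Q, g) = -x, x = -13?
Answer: -2735020463/29103663516 ≈ -0.093975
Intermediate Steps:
U(Q, g) = 13 (U(Q, g) = -1*(-13) = 13)
O(Z) = 266 (O(Z) = -60 - 1*(-326) = -60 + 326 = 266)
48776/((6*(-87058))) + O(U(-12, -22))/(-445736) = 48776/((6*(-87058))) + 266/(-445736) = 48776/(-522348) + 266*(-1/445736) = 48776*(-1/522348) - 133/222868 = -12194/130587 - 133/222868 = -2735020463/29103663516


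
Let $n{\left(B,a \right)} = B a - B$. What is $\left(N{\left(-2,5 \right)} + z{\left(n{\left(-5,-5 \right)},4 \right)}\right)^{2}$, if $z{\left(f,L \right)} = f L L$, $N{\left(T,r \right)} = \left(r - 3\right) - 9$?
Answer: $223729$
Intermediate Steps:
$N{\left(T,r \right)} = -12 + r$ ($N{\left(T,r \right)} = \left(-3 + r\right) - 9 = -12 + r$)
$n{\left(B,a \right)} = - B + B a$
$z{\left(f,L \right)} = f L^{2}$ ($z{\left(f,L \right)} = L f L = f L^{2}$)
$\left(N{\left(-2,5 \right)} + z{\left(n{\left(-5,-5 \right)},4 \right)}\right)^{2} = \left(\left(-12 + 5\right) + - 5 \left(-1 - 5\right) 4^{2}\right)^{2} = \left(-7 + \left(-5\right) \left(-6\right) 16\right)^{2} = \left(-7 + 30 \cdot 16\right)^{2} = \left(-7 + 480\right)^{2} = 473^{2} = 223729$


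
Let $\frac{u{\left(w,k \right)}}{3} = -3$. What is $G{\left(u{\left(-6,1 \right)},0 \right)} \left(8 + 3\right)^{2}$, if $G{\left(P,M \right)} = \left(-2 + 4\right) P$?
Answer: $-2178$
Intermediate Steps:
$u{\left(w,k \right)} = -9$ ($u{\left(w,k \right)} = 3 \left(-3\right) = -9$)
$G{\left(P,M \right)} = 2 P$
$G{\left(u{\left(-6,1 \right)},0 \right)} \left(8 + 3\right)^{2} = 2 \left(-9\right) \left(8 + 3\right)^{2} = - 18 \cdot 11^{2} = \left(-18\right) 121 = -2178$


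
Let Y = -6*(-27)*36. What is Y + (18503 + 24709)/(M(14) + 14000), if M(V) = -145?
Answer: 80845572/13855 ≈ 5835.1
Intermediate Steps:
Y = 5832 (Y = 162*36 = 5832)
Y + (18503 + 24709)/(M(14) + 14000) = 5832 + (18503 + 24709)/(-145 + 14000) = 5832 + 43212/13855 = 80845572/13855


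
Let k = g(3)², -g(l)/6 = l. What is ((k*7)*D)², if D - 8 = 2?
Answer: 514382400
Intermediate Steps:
D = 10 (D = 8 + 2 = 10)
g(l) = -6*l
k = 324 (k = (-6*3)² = (-18)² = 324)
((k*7)*D)² = ((324*7)*10)² = (2268*10)² = 22680² = 514382400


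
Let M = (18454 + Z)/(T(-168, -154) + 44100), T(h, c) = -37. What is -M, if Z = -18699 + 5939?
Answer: -5694/44063 ≈ -0.12922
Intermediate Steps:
Z = -12760
M = 5694/44063 (M = (18454 - 12760)/(-37 + 44100) = 5694/44063 ≈ 0.12922)
-M = -1*5694/44063 = -5694/44063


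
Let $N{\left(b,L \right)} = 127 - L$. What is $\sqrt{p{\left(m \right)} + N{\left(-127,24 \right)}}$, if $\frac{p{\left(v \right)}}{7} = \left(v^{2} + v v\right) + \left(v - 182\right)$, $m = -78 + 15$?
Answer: $\sqrt{53954} \approx 232.28$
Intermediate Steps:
$m = -63$
$p{\left(v \right)} = -1274 + 7 v + 14 v^{2}$ ($p{\left(v \right)} = 7 \left(\left(v^{2} + v v\right) + \left(v - 182\right)\right) = 7 \left(\left(v^{2} + v^{2}\right) + \left(-182 + v\right)\right) = 7 \left(2 v^{2} + \left(-182 + v\right)\right) = 7 \left(-182 + v + 2 v^{2}\right) = -1274 + 7 v + 14 v^{2}$)
$\sqrt{p{\left(m \right)} + N{\left(-127,24 \right)}} = \sqrt{\left(-1274 + 7 \left(-63\right) + 14 \left(-63\right)^{2}\right) + \left(127 - 24\right)} = \sqrt{\left(-1274 - 441 + 14 \cdot 3969\right) + \left(127 - 24\right)} = \sqrt{\left(-1274 - 441 + 55566\right) + 103} = \sqrt{53851 + 103} = \sqrt{53954}$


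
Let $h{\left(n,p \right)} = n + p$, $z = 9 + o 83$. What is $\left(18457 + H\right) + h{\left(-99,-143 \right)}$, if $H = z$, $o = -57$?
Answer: $13493$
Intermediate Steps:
$z = -4722$ ($z = 9 - 4731 = -4722$)
$H = -4722$
$\left(18457 + H\right) + h{\left(-99,-143 \right)} = \left(18457 - 4722\right) - 242 = 13735 - 242 = 13493$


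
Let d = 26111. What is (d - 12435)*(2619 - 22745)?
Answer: -275243176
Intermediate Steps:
(d - 12435)*(2619 - 22745) = (26111 - 12435)*(2619 - 22745) = 13676*(-20126) = -275243176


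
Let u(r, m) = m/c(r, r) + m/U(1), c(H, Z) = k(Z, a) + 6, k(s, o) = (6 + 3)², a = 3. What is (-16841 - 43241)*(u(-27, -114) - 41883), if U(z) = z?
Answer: 73176931982/29 ≈ 2.5233e+9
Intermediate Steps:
k(s, o) = 81 (k(s, o) = 9² = 81)
c(H, Z) = 87 (c(H, Z) = 81 + 6 = 87)
u(r, m) = 88*m/87 (u(r, m) = m/87 + m/1 = m*(1/87) + m*1 = m/87 + m = 88*m/87)
(-16841 - 43241)*(u(-27, -114) - 41883) = (-16841 - 43241)*((88/87)*(-114) - 41883) = -60082*(-3344/29 - 41883) = -60082*(-1217951/29) = 73176931982/29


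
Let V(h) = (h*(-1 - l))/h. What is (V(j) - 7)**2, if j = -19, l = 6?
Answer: 196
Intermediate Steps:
V(h) = -7 (V(h) = (h*(-1 - 1*6))/h = (h*(-1 - 6))/h = (h*(-7))/h = (-7*h)/h = -7)
(V(j) - 7)**2 = (-7 - 7)**2 = (-14)**2 = 196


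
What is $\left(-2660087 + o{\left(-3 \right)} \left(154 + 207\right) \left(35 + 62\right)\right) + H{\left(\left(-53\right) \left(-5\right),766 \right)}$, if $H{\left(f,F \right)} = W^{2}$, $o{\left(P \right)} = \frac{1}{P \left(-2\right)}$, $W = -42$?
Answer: $- \frac{15914921}{6} \approx -2.6525 \cdot 10^{6}$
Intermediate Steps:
$o{\left(P \right)} = - \frac{1}{2 P}$ ($o{\left(P \right)} = \frac{1}{\left(-2\right) P} = - \frac{1}{2 P}$)
$H{\left(f,F \right)} = 1764$ ($H{\left(f,F \right)} = \left(-42\right)^{2} = 1764$)
$\left(-2660087 + o{\left(-3 \right)} \left(154 + 207\right) \left(35 + 62\right)\right) + H{\left(\left(-53\right) \left(-5\right),766 \right)} = \left(-2660087 + - \frac{1}{2 \left(-3\right)} \left(154 + 207\right) \left(35 + 62\right)\right) + 1764 = \left(-2660087 + \left(- \frac{1}{2}\right) \left(- \frac{1}{3}\right) 361 \cdot 97\right) + 1764 = \left(-2660087 + \frac{1}{6} \cdot 35017\right) + 1764 = \left(-2660087 + \frac{35017}{6}\right) + 1764 = - \frac{15925505}{6} + 1764 = - \frac{15914921}{6}$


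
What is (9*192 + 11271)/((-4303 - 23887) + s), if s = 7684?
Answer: -12999/20506 ≈ -0.63391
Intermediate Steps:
(9*192 + 11271)/((-4303 - 23887) + s) = (9*192 + 11271)/((-4303 - 23887) + 7684) = (1728 + 11271)/(-28190 + 7684) = 12999/(-20506) = 12999*(-1/20506) = -12999/20506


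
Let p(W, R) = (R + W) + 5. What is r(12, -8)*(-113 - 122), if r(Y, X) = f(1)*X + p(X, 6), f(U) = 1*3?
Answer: 4935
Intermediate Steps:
f(U) = 3
p(W, R) = 5 + R + W
r(Y, X) = 11 + 4*X (r(Y, X) = 3*X + (5 + 6 + X) = 3*X + (11 + X) = 11 + 4*X)
r(12, -8)*(-113 - 122) = (11 + 4*(-8))*(-113 - 122) = (11 - 32)*(-235) = -21*(-235) = 4935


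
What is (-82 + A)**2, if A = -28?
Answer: 12100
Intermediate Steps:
(-82 + A)**2 = (-82 - 28)**2 = (-110)**2 = 12100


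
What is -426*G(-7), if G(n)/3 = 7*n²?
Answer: -438354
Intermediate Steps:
G(n) = 21*n² (G(n) = 3*(7*n²) = 21*n²)
-426*G(-7) = -8946*(-7)² = -8946*49 = -426*1029 = -438354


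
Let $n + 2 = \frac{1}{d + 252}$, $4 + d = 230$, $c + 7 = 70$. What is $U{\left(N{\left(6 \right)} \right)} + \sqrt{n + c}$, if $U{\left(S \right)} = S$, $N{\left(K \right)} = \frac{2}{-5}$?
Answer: $- \frac{2}{5} + \frac{\sqrt{13938002}}{478} \approx 7.4104$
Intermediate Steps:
$N{\left(K \right)} = - \frac{2}{5}$ ($N{\left(K \right)} = 2 \left(- \frac{1}{5}\right) = - \frac{2}{5}$)
$c = 63$ ($c = -7 + 70 = 63$)
$d = 226$ ($d = -4 + 230 = 226$)
$n = - \frac{955}{478}$ ($n = -2 + \frac{1}{226 + 252} = -2 + \frac{1}{478} = - \frac{955}{478} \approx -1.9979$)
$U{\left(N{\left(6 \right)} \right)} + \sqrt{n + c} = - \frac{2}{5} + \sqrt{- \frac{955}{478} + 63} = - \frac{2}{5} + \sqrt{\frac{29159}{478}} = - \frac{2}{5} + \frac{\sqrt{13938002}}{478}$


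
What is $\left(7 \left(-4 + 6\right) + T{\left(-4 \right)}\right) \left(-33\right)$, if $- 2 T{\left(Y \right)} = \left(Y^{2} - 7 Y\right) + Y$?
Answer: $198$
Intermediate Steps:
$T{\left(Y \right)} = 3 Y - \frac{Y^{2}}{2}$ ($T{\left(Y \right)} = - \frac{\left(Y^{2} - 7 Y\right) + Y}{2} = - \frac{Y^{2} - 6 Y}{2} = 3 Y - \frac{Y^{2}}{2}$)
$\left(7 \left(-4 + 6\right) + T{\left(-4 \right)}\right) \left(-33\right) = \left(7 \left(-4 + 6\right) + \frac{1}{2} \left(-4\right) \left(6 - -4\right)\right) \left(-33\right) = \left(7 \cdot 2 + \frac{1}{2} \left(-4\right) \left(6 + 4\right)\right) \left(-33\right) = \left(14 + \frac{1}{2} \left(-4\right) 10\right) \left(-33\right) = \left(14 - 20\right) \left(-33\right) = \left(-6\right) \left(-33\right) = 198$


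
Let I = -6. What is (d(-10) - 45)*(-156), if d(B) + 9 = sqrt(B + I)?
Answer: 8424 - 624*I ≈ 8424.0 - 624.0*I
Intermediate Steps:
d(B) = -9 + sqrt(-6 + B) (d(B) = -9 + sqrt(B - 6) = -9 + sqrt(-6 + B))
(d(-10) - 45)*(-156) = ((-9 + sqrt(-6 - 10)) - 45)*(-156) = ((-9 + sqrt(-16)) - 45)*(-156) = ((-9 + 4*I) - 45)*(-156) = (-54 + 4*I)*(-156) = 8424 - 624*I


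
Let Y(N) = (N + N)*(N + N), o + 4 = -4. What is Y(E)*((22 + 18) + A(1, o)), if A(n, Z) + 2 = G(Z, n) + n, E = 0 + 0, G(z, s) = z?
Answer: 0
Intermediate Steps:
o = -8 (o = -4 - 4 = -8)
E = 0
Y(N) = 4*N² (Y(N) = (2*N)*(2*N) = 4*N²)
A(n, Z) = -2 + Z + n (A(n, Z) = -2 + (Z + n) = -2 + Z + n)
Y(E)*((22 + 18) + A(1, o)) = (4*0²)*((22 + 18) + (-2 - 8 + 1)) = (4*0)*(40 - 9) = 0*31 = 0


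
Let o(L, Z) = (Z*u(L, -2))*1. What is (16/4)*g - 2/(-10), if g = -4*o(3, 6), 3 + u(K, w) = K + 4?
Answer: -1919/5 ≈ -383.80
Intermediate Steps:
u(K, w) = 1 + K (u(K, w) = -3 + (K + 4) = -3 + (4 + K) = 1 + K)
o(L, Z) = Z*(1 + L) (o(L, Z) = (Z*(1 + L))*1 = Z*(1 + L))
g = -96 (g = -24*(1 + 3) = -24*4 = -4*24 = -96)
(16/4)*g - 2/(-10) = (16/4)*(-96) - 2/(-10) = (16*(¼))*(-96) - 2*(-⅒) = 4*(-96) + ⅕ = -384 + ⅕ = -1919/5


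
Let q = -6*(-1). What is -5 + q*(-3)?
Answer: -23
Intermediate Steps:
q = 6
-5 + q*(-3) = -5 + 6*(-3) = -5 - 18 = -23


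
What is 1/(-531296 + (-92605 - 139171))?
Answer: -1/763072 ≈ -1.3105e-6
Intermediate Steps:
1/(-531296 + (-92605 - 139171)) = 1/(-531296 - 231776) = 1/(-763072) = -1/763072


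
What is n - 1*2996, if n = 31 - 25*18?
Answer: -3415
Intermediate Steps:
n = -419 (n = 31 - 450 = -419)
n - 1*2996 = -419 - 1*2996 = -419 - 2996 = -3415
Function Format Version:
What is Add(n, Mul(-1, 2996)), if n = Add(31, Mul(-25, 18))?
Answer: -3415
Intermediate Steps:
n = -419 (n = Add(31, -450) = -419)
Add(n, Mul(-1, 2996)) = Add(-419, Mul(-1, 2996)) = Add(-419, -2996) = -3415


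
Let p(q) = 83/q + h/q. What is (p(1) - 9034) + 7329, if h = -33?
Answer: -1655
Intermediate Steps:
p(q) = 50/q (p(q) = 83/q - 33/q = 50/q)
(p(1) - 9034) + 7329 = (50/1 - 9034) + 7329 = (50*1 - 9034) + 7329 = (50 - 9034) + 7329 = -8984 + 7329 = -1655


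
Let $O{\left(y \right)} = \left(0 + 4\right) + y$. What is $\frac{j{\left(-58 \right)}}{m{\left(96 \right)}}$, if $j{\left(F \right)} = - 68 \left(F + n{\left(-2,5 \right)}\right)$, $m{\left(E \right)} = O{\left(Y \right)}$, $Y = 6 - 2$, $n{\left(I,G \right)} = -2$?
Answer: $510$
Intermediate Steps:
$Y = 4$
$O{\left(y \right)} = 4 + y$
$m{\left(E \right)} = 8$ ($m{\left(E \right)} = 4 + 4 = 8$)
$j{\left(F \right)} = 136 - 68 F$ ($j{\left(F \right)} = - 68 \left(F - 2\right) = - 68 \left(-2 + F\right) = 136 - 68 F$)
$\frac{j{\left(-58 \right)}}{m{\left(96 \right)}} = \frac{136 - -3944}{8} = \left(136 + 3944\right) \frac{1}{8} = 4080 \cdot \frac{1}{8} = 510$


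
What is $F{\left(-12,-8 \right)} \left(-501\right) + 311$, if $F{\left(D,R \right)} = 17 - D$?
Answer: $-14218$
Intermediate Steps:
$F{\left(-12,-8 \right)} \left(-501\right) + 311 = \left(17 - -12\right) \left(-501\right) + 311 = \left(17 + 12\right) \left(-501\right) + 311 = 29 \left(-501\right) + 311 = -14529 + 311 = -14218$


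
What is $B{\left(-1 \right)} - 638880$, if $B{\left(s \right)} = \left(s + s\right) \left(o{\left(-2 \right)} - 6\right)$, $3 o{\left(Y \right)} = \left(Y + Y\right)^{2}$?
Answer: $- \frac{1916636}{3} \approx -6.3888 \cdot 10^{5}$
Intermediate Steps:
$o{\left(Y \right)} = \frac{4 Y^{2}}{3}$ ($o{\left(Y \right)} = \frac{\left(Y + Y\right)^{2}}{3} = \frac{\left(2 Y\right)^{2}}{3} = \frac{4 Y^{2}}{3}$)
$B{\left(s \right)} = - \frac{4 s}{3}$ ($B{\left(s \right)} = \left(s + s\right) \left(\frac{4 \left(-2\right)^{2}}{3} - 6\right) = 2 s \left(\frac{4}{3} \cdot 4 - 6\right) = 2 s \left(\frac{16}{3} - 6\right) = 2 s \left(- \frac{2}{3}\right) = - \frac{4 s}{3}$)
$B{\left(-1 \right)} - 638880 = \left(- \frac{4}{3}\right) \left(-1\right) - 638880 = \frac{4}{3} - 638880 = - \frac{1916636}{3}$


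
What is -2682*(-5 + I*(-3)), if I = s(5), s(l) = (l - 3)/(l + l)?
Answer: 75096/5 ≈ 15019.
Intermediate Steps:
s(l) = (-3 + l)/(2*l) (s(l) = (-3 + l)/((2*l)) = (-3 + l)*(1/(2*l)) = (-3 + l)/(2*l))
I = ⅕ (I = (½)*(-3 + 5)/5 = (½)*(⅕)*2 = ⅕ ≈ 0.20000)
-2682*(-5 + I*(-3)) = -2682*(-5 + (⅕)*(-3)) = -2682*(-5 - ⅗) = -2682*(-28/5) = 75096/5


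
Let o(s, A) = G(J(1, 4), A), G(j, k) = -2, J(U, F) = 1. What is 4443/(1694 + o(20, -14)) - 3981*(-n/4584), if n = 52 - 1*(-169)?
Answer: 41916389/215448 ≈ 194.55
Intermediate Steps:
o(s, A) = -2
n = 221 (n = 52 + 169 = 221)
4443/(1694 + o(20, -14)) - 3981*(-n/4584) = 4443/(1694 - 2) - 3981/((-4584/221)) = 4443/1692 - 3981/((-4584*1/221)) = 4443*(1/1692) - 3981/(-4584/221) = 1481/564 - 3981*(-221/4584) = 1481/564 + 293267/1528 = 41916389/215448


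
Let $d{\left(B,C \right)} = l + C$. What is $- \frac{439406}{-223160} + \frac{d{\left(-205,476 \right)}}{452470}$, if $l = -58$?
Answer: $\frac{1989113137}{1009732052} \approx 1.9699$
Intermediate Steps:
$d{\left(B,C \right)} = -58 + C$
$- \frac{439406}{-223160} + \frac{d{\left(-205,476 \right)}}{452470} = - \frac{439406}{-223160} + \frac{-58 + 476}{452470} = \left(-439406\right) \left(- \frac{1}{223160}\right) + 418 \cdot \frac{1}{452470} = \frac{219703}{111580} + \frac{209}{226235} = \frac{1989113137}{1009732052}$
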